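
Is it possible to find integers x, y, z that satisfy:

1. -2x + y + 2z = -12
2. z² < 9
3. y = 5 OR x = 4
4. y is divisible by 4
Yes

Take x = 4, y = 0, z = -2. Substituting into each constraint:
  (1) -2(4) + 0 + 2(-2) = -12 ✓
  (2) z² = (-2)² = 4, and 4 < 9 ✓
  (3) x = 4, target 4 ✓ (second branch holds)
  (4) 0 = 4 × 0, remainder 0 ✓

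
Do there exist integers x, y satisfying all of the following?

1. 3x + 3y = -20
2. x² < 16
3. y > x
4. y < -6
No

Even the single constraint (3x + 3y = -20) is infeasible over the integers.

  - 3x + 3y = -20: every term on the left is divisible by 3, so the LHS ≡ 0 (mod 3), but the RHS -20 is not — no integer solution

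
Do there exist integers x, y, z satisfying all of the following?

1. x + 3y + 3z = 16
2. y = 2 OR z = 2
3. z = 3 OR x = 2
Yes

Take x = 1, y = 2, z = 3. Substituting into each constraint:
  (1) 1 + 3(2) + 3(3) = 16 ✓
  (2) y = 2, target 2 ✓ (first branch holds)
  (3) z = 3, target 3 ✓ (first branch holds)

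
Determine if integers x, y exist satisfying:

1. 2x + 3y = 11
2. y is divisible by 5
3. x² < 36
Yes

Take x = -2, y = 5. Substituting into each constraint:
  (1) 2(-2) + 3(5) = 11 ✓
  (2) 5 = 5 × 1, remainder 0 ✓
  (3) x² = (-2)² = 4, and 4 < 36 ✓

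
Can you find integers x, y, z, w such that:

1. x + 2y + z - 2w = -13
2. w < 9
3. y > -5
Yes

Take x = -13, y = 0, z = 0, w = 0. Substituting into each constraint:
  (1) (-13) + 2(0) + 0 - 2(0) = -13 ✓
  (2) 0 < 9 ✓
  (3) 0 > -5 ✓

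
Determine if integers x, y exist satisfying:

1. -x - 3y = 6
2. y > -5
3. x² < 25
Yes

Take x = 0, y = -2. Substituting into each constraint:
  (1) 0 - 3(-2) = 6 ✓
  (2) -2 > -5 ✓
  (3) x² = (0)² = 0, and 0 < 25 ✓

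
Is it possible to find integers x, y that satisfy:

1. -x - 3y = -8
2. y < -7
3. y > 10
No

A contradictory subset is {y < -7, y > 10}. No integer assignment can satisfy these jointly:

  - y < -7: bounds one variable relative to a constant
  - y > 10: bounds one variable relative to a constant

Direct contradiction: the bounds on y require y ≥ 11 and y ≤ -8 simultaneously, which is empty.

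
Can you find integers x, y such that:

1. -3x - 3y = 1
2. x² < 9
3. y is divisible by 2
No

Even the single constraint (-3x - 3y = 1) is infeasible over the integers.

  - -3x - 3y = 1: every term on the left is divisible by 3, so the LHS ≡ 0 (mod 3), but the RHS 1 is not — no integer solution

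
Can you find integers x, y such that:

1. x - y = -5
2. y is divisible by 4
Yes

Take x = -5, y = 0. Substituting into each constraint:
  (1) (-5) + 0 = -5 ✓
  (2) 0 = 4 × 0, remainder 0 ✓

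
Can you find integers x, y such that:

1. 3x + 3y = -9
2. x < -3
Yes

Take x = -4, y = 1. Substituting into each constraint:
  (1) 3(-4) + 3(1) = -9 ✓
  (2) -4 < -3 ✓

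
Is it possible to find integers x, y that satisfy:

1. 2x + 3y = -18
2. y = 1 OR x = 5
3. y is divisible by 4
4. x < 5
No

A contradictory subset is {2x + 3y = -18, y = 1 OR x = 5, x < 5}. No integer assignment can satisfy these jointly:

  - 2x + 3y = -18: is a linear equation tying the variables together
  - y = 1 OR x = 5: forces a choice: either y = 1 or x = 5
  - x < 5: bounds one variable relative to a constant

Split on the disjunction (y = 1 OR x = 5):
  • If y = 1: with y = 1, every remaining term of the linear equation is divisible by 2, so the left side is ≡ 0 (mod 2); but the right side -21 ≡ 1 (mod 2). No integers can satisfy it.
  • If x = 5: this contradicts the bound x ≤ 4.
Both branches are infeasible, so the system has no integer solution.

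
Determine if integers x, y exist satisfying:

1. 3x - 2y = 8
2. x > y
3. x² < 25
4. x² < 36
Yes

Take x = 0, y = -4. Substituting into each constraint:
  (1) 3(0) - 2(-4) = 8 ✓
  (2) 0 > -4 ✓
  (3) x² = (0)² = 0, and 0 < 25 ✓
  (4) x² = (0)² = 0, and 0 < 36 ✓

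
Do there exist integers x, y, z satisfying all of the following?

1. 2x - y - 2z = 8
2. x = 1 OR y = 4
Yes

Take x = 2, y = 4, z = -4. Substituting into each constraint:
  (1) 2(2) + (-4) - 2(-4) = 8 ✓
  (2) y = 4, target 4 ✓ (second branch holds)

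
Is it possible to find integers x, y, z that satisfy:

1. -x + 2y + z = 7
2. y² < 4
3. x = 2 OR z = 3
Yes

Take x = 2, y = -1, z = 11. Substituting into each constraint:
  (1) (-2) + 2(-1) + 11 = 7 ✓
  (2) y² = (-1)² = 1, and 1 < 4 ✓
  (3) x = 2, target 2 ✓ (first branch holds)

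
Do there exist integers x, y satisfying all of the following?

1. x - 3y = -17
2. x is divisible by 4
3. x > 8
Yes

Take x = 16, y = 11. Substituting into each constraint:
  (1) 16 - 3(11) = -17 ✓
  (2) 16 = 4 × 4, remainder 0 ✓
  (3) 16 > 8 ✓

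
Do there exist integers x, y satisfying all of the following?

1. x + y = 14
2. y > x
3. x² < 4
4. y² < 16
No

A contradictory subset is {x + y = 14, x² < 4, y² < 16}. No integer assignment can satisfy these jointly:

  - x + y = 14: is a linear equation tying the variables together
  - x² < 4: restricts x to |x| ≤ 1
  - y² < 16: restricts y to |y| ≤ 3

Range argument: with x ∈ [-1, 1], y ∈ [-3, 3], the left side of the equation is at most 4, but the right side is 14 > 4. No integer solution exists.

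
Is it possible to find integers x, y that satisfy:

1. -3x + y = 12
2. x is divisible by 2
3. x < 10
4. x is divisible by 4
Yes

Take x = 0, y = 12. Substituting into each constraint:
  (1) -3(0) + 12 = 12 ✓
  (2) 0 = 2 × 0, remainder 0 ✓
  (3) 0 < 10 ✓
  (4) 0 = 4 × 0, remainder 0 ✓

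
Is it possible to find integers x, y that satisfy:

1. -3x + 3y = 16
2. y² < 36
No

Even the single constraint (-3x + 3y = 16) is infeasible over the integers.

  - -3x + 3y = 16: every term on the left is divisible by 3, so the LHS ≡ 0 (mod 3), but the RHS 16 is not — no integer solution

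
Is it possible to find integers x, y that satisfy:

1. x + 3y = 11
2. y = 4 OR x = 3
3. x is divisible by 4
No

The full constraint system is jointly infeasible over the integers. Each constraint and what it forces:

  - x + 3y = 11: is a linear equation tying the variables together
  - y = 4 OR x = 3: forces a choice: either y = 4 or x = 3
  - x is divisible by 4: restricts x to multiples of 4

Split on the disjunction (y = 4 OR x = 3):
  • If y = 4: with y = 4, writing x = 4x', every remaining term of the linear equation is divisible by 4, so the left side is ≡ 0 (mod 4); but the right side -1 ≡ 3 (mod 4). No integers can satisfy it.
  • If x = 3: this contradicts the divisibility constraint — 3 is not a multiple of 4.
Both branches are infeasible, so the system has no integer solution.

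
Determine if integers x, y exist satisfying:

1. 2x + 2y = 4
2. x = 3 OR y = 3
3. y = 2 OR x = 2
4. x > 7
No

A contradictory subset is {2x + 2y = 4, x = 3 OR y = 3, x > 7}. No integer assignment can satisfy these jointly:

  - 2x + 2y = 4: is a linear equation tying the variables together
  - x = 3 OR y = 3: forces a choice: either x = 3 or y = 3
  - x > 7: bounds one variable relative to a constant

Split on the disjunction (x = 3 OR y = 3):
  • If x = 3: this contradicts the bound x ≥ 8.
  • If y = 3: the equation forces x = -1, which contradicts the bound x ≥ 8.
Both branches are infeasible, so the system has no integer solution.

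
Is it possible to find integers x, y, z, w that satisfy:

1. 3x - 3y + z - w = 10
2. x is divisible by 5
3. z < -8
Yes

Take x = 0, y = 0, z = -9, w = -19. Substituting into each constraint:
  (1) 3(0) - 3(0) + (-9) + 19 = 10 ✓
  (2) 0 = 5 × 0, remainder 0 ✓
  (3) -9 < -8 ✓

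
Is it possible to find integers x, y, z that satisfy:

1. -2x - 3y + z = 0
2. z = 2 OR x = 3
Yes

Take x = 3, y = -2, z = 0. Substituting into each constraint:
  (1) -2(3) - 3(-2) + 0 = 0 ✓
  (2) x = 3, target 3 ✓ (second branch holds)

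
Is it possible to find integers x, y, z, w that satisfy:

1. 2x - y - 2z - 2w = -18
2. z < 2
Yes

Take x = 0, y = 18, z = 0, w = 0. Substituting into each constraint:
  (1) 2(0) + (-18) - 2(0) - 2(0) = -18 ✓
  (2) 0 < 2 ✓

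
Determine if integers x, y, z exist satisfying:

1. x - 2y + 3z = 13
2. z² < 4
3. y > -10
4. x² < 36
Yes

Take x = 0, y = -5, z = 1. Substituting into each constraint:
  (1) 0 - 2(-5) + 3(1) = 13 ✓
  (2) z² = (1)² = 1, and 1 < 4 ✓
  (3) -5 > -10 ✓
  (4) x² = (0)² = 0, and 0 < 36 ✓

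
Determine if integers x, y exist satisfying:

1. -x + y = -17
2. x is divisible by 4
Yes

Take x = 0, y = -17. Substituting into each constraint:
  (1) 0 + (-17) = -17 ✓
  (2) 0 = 4 × 0, remainder 0 ✓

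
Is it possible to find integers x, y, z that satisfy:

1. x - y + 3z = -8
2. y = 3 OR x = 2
Yes

Take x = 1, y = 3, z = -2. Substituting into each constraint:
  (1) 1 + (-3) + 3(-2) = -8 ✓
  (2) y = 3, target 3 ✓ (first branch holds)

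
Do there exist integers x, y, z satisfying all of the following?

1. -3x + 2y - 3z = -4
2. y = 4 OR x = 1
Yes

Take x = 4, y = 4, z = 0. Substituting into each constraint:
  (1) -3(4) + 2(4) - 3(0) = -4 ✓
  (2) y = 4, target 4 ✓ (first branch holds)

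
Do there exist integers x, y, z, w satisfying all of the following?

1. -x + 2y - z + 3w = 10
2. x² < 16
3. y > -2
Yes

Take x = 2, y = 0, z = 0, w = 4. Substituting into each constraint:
  (1) (-2) + 2(0) + 0 + 3(4) = 10 ✓
  (2) x² = (2)² = 4, and 4 < 16 ✓
  (3) 0 > -2 ✓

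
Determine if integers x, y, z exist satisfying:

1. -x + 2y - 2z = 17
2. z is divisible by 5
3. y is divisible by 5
Yes

Take x = -17, y = 0, z = 0. Substituting into each constraint:
  (1) 17 + 2(0) - 2(0) = 17 ✓
  (2) 0 = 5 × 0, remainder 0 ✓
  (3) 0 = 5 × 0, remainder 0 ✓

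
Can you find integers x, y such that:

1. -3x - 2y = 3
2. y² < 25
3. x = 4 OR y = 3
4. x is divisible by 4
No

A contradictory subset is {-3x - 2y = 3, x = 4 OR y = 3, x is divisible by 4}. No integer assignment can satisfy these jointly:

  - -3x - 2y = 3: is a linear equation tying the variables together
  - x = 4 OR y = 3: forces a choice: either x = 4 or y = 3
  - x is divisible by 4: restricts x to multiples of 4

Modular obstruction: writing x = 4x', every remaining term of the linear equation is divisible by 2, so the left side is ≡ 0 (mod 2); but the right side 3 ≡ 1 (mod 2). No integers can satisfy it.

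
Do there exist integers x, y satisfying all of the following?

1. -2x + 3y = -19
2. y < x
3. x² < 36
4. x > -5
Yes

Take x = 2, y = -5. Substituting into each constraint:
  (1) -2(2) + 3(-5) = -19 ✓
  (2) -5 < 2 ✓
  (3) x² = (2)² = 4, and 4 < 36 ✓
  (4) 2 > -5 ✓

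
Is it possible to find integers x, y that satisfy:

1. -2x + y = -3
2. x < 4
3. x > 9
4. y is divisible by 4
No

A contradictory subset is {x < 4, x > 9}. No integer assignment can satisfy these jointly:

  - x < 4: bounds one variable relative to a constant
  - x > 9: bounds one variable relative to a constant

Direct contradiction: the bounds on x require x ≥ 10 and x ≤ 3 simultaneously, which is empty.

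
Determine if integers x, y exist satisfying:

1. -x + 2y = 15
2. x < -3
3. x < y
Yes

Take x = -5, y = 5. Substituting into each constraint:
  (1) 5 + 2(5) = 15 ✓
  (2) -5 < -3 ✓
  (3) -5 < 5 ✓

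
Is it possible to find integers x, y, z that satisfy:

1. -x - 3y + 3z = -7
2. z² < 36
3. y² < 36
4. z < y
Yes

Take x = 4, y = 1, z = 0. Substituting into each constraint:
  (1) (-4) - 3(1) + 3(0) = -7 ✓
  (2) z² = (0)² = 0, and 0 < 36 ✓
  (3) y² = (1)² = 1, and 1 < 36 ✓
  (4) 0 < 1 ✓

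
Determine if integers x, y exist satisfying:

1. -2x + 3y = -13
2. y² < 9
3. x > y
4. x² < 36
Yes

Take x = 5, y = -1. Substituting into each constraint:
  (1) -2(5) + 3(-1) = -13 ✓
  (2) y² = (-1)² = 1, and 1 < 9 ✓
  (3) 5 > -1 ✓
  (4) x² = (5)² = 25, and 25 < 36 ✓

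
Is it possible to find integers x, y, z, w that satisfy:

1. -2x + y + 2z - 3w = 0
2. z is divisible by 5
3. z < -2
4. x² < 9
Yes

Take x = 0, y = 10, z = -5, w = 0. Substituting into each constraint:
  (1) -2(0) + 10 + 2(-5) - 3(0) = 0 ✓
  (2) -5 = 5 × -1, remainder 0 ✓
  (3) -5 < -2 ✓
  (4) x² = (0)² = 0, and 0 < 9 ✓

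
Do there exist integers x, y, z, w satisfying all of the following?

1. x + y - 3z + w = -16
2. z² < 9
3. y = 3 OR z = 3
Yes

Take x = 0, y = 3, z = 2, w = -13. Substituting into each constraint:
  (1) 0 + 3 - 3(2) + (-13) = -16 ✓
  (2) z² = (2)² = 4, and 4 < 9 ✓
  (3) y = 3, target 3 ✓ (first branch holds)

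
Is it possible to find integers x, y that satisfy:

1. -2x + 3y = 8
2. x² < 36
Yes

Take x = -4, y = 0. Substituting into each constraint:
  (1) -2(-4) + 3(0) = 8 ✓
  (2) x² = (-4)² = 16, and 16 < 36 ✓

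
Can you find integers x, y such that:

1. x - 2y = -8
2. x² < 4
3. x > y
No

The full constraint system is jointly infeasible over the integers. Each constraint and what it forces:

  - x - 2y = -8: is a linear equation tying the variables together
  - x² < 4: restricts x to |x| ≤ 1
  - x > y: bounds one variable relative to another variable

Propagating the comparison: y < x and x ≤ 1 give y ≤ 0. Range argument: with x ∈ [-1, 1], y ∈ [−∞, 0], the left side of the equation is at least -1, but the right side is -8 < -1. No integer solution exists.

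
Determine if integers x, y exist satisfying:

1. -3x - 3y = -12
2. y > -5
Yes

Take x = 4, y = 0. Substituting into each constraint:
  (1) -3(4) - 3(0) = -12 ✓
  (2) 0 > -5 ✓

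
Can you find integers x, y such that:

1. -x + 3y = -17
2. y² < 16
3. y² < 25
Yes

Take x = 17, y = 0. Substituting into each constraint:
  (1) (-17) + 3(0) = -17 ✓
  (2) y² = (0)² = 0, and 0 < 16 ✓
  (3) y² = (0)² = 0, and 0 < 25 ✓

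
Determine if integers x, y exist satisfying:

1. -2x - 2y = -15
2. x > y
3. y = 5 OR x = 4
No

Even the single constraint (-2x - 2y = -15) is infeasible over the integers.

  - -2x - 2y = -15: every term on the left is divisible by 2, so the LHS ≡ 0 (mod 2), but the RHS -15 is not — no integer solution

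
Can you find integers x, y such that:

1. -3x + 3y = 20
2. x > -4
No

Even the single constraint (-3x + 3y = 20) is infeasible over the integers.

  - -3x + 3y = 20: every term on the left is divisible by 3, so the LHS ≡ 0 (mod 3), but the RHS 20 is not — no integer solution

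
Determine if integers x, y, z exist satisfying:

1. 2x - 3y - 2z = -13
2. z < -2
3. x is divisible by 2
Yes

Take x = -2, y = 5, z = -3. Substituting into each constraint:
  (1) 2(-2) - 3(5) - 2(-3) = -13 ✓
  (2) -3 < -2 ✓
  (3) -2 = 2 × -1, remainder 0 ✓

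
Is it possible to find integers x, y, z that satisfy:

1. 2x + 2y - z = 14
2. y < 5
Yes

Take x = 0, y = 0, z = -14. Substituting into each constraint:
  (1) 2(0) + 2(0) + 14 = 14 ✓
  (2) 0 < 5 ✓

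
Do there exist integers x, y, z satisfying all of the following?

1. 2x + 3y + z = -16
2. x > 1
Yes

Take x = 2, y = 0, z = -20. Substituting into each constraint:
  (1) 2(2) + 3(0) + (-20) = -16 ✓
  (2) 2 > 1 ✓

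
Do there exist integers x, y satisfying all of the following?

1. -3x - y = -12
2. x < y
Yes

Take x = 0, y = 12. Substituting into each constraint:
  (1) -3(0) + (-12) = -12 ✓
  (2) 0 < 12 ✓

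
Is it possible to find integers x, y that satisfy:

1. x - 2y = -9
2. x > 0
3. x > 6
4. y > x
Yes

Take x = 7, y = 8. Substituting into each constraint:
  (1) 7 - 2(8) = -9 ✓
  (2) 7 > 0 ✓
  (3) 7 > 6 ✓
  (4) 8 > 7 ✓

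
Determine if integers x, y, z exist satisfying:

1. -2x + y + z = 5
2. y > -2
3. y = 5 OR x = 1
Yes

Take x = 0, y = 5, z = 0. Substituting into each constraint:
  (1) -2(0) + 5 + 0 = 5 ✓
  (2) 5 > -2 ✓
  (3) y = 5, target 5 ✓ (first branch holds)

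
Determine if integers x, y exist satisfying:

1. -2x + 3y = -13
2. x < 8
Yes

Take x = 5, y = -1. Substituting into each constraint:
  (1) -2(5) + 3(-1) = -13 ✓
  (2) 5 < 8 ✓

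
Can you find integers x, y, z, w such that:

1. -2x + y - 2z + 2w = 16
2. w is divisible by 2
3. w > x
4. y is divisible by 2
Yes

Take x = -1, y = 0, z = -7, w = 0. Substituting into each constraint:
  (1) -2(-1) + 0 - 2(-7) + 2(0) = 16 ✓
  (2) 0 = 2 × 0, remainder 0 ✓
  (3) 0 > -1 ✓
  (4) 0 = 2 × 0, remainder 0 ✓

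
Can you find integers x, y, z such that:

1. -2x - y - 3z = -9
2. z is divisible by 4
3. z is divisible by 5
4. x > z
Yes

Take x = 1, y = 7, z = 0. Substituting into each constraint:
  (1) -2(1) + (-7) - 3(0) = -9 ✓
  (2) 0 = 4 × 0, remainder 0 ✓
  (3) 0 = 5 × 0, remainder 0 ✓
  (4) 1 > 0 ✓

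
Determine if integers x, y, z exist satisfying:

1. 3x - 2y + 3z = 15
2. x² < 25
Yes

Take x = 0, y = 0, z = 5. Substituting into each constraint:
  (1) 3(0) - 2(0) + 3(5) = 15 ✓
  (2) x² = (0)² = 0, and 0 < 25 ✓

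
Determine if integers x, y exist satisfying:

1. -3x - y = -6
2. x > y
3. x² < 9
Yes

Take x = 2, y = 0. Substituting into each constraint:
  (1) -3(2) + 0 = -6 ✓
  (2) 2 > 0 ✓
  (3) x² = (2)² = 4, and 4 < 9 ✓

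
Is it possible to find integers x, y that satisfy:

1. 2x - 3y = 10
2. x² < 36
Yes

Take x = 2, y = -2. Substituting into each constraint:
  (1) 2(2) - 3(-2) = 10 ✓
  (2) x² = (2)² = 4, and 4 < 36 ✓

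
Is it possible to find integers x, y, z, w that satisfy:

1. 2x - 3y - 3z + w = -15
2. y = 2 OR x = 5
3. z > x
Yes

Take x = 5, y = 1, z = 6, w = -4. Substituting into each constraint:
  (1) 2(5) - 3(1) - 3(6) + (-4) = -15 ✓
  (2) x = 5, target 5 ✓ (second branch holds)
  (3) 6 > 5 ✓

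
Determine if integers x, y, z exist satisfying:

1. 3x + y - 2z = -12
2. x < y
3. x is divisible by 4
Yes

Take x = 0, y = 2, z = 7. Substituting into each constraint:
  (1) 3(0) + 2 - 2(7) = -12 ✓
  (2) 0 < 2 ✓
  (3) 0 = 4 × 0, remainder 0 ✓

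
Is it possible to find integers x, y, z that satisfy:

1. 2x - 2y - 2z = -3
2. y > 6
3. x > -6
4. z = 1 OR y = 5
No

Even the single constraint (2x - 2y - 2z = -3) is infeasible over the integers.

  - 2x - 2y - 2z = -3: every term on the left is divisible by 2, so the LHS ≡ 0 (mod 2), but the RHS -3 is not — no integer solution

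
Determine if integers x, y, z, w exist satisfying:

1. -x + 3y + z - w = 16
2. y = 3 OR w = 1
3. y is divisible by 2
Yes

Take x = 0, y = 0, z = 17, w = 1. Substituting into each constraint:
  (1) 0 + 3(0) + 17 + (-1) = 16 ✓
  (2) w = 1, target 1 ✓ (second branch holds)
  (3) 0 = 2 × 0, remainder 0 ✓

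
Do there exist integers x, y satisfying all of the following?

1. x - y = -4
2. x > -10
Yes

Take x = 0, y = 4. Substituting into each constraint:
  (1) 0 + (-4) = -4 ✓
  (2) 0 > -10 ✓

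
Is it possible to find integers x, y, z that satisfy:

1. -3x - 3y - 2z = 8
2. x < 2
Yes

Take x = -4, y = 0, z = 2. Substituting into each constraint:
  (1) -3(-4) - 3(0) - 2(2) = 8 ✓
  (2) -4 < 2 ✓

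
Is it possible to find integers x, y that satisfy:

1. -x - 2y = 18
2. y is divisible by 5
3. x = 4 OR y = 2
No

The full constraint system is jointly infeasible over the integers. Each constraint and what it forces:

  - -x - 2y = 18: is a linear equation tying the variables together
  - y is divisible by 5: restricts y to multiples of 5
  - x = 4 OR y = 2: forces a choice: either x = 4 or y = 2

Split on the disjunction (x = 4 OR y = 2):
  • If x = 4: with x = 4, writing y = 5y', every remaining term of the linear equation is divisible by 10, so the left side is ≡ 0 (mod 10); but the right side 22 ≡ 2 (mod 10). No integers can satisfy it.
  • If y = 2: this contradicts the divisibility constraint — 2 is not a multiple of 5.
Both branches are infeasible, so the system has no integer solution.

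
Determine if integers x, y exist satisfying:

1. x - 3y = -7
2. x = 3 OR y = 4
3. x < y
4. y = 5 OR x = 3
No

A contradictory subset is {x - 3y = -7, x = 3 OR y = 4, x < y}. No integer assignment can satisfy these jointly:

  - x - 3y = -7: is a linear equation tying the variables together
  - x = 3 OR y = 4: forces a choice: either x = 3 or y = 4
  - x < y: bounds one variable relative to another variable

Split on the disjunction (x = 3 OR y = 4):
  • If x = 3: with x = 3, every remaining term of the linear equation is divisible by 3, so the left side is ≡ 0 (mod 3); but the right side -10 ≡ 2 (mod 3). No integers can satisfy it.
  • If y = 4: the equation forces x = 5, giving (y, x) = (4, 5), which violates y > x.
Both branches are infeasible, so the system has no integer solution.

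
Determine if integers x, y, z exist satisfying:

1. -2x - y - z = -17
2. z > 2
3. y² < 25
Yes

Take x = 7, y = 0, z = 3. Substituting into each constraint:
  (1) -2(7) + 0 + (-3) = -17 ✓
  (2) 3 > 2 ✓
  (3) y² = (0)² = 0, and 0 < 25 ✓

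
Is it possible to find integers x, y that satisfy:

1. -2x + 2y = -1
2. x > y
No

Even the single constraint (-2x + 2y = -1) is infeasible over the integers.

  - -2x + 2y = -1: every term on the left is divisible by 2, so the LHS ≡ 0 (mod 2), but the RHS -1 is not — no integer solution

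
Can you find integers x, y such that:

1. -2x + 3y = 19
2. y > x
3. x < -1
Yes

Take x = -8, y = 1. Substituting into each constraint:
  (1) -2(-8) + 3(1) = 19 ✓
  (2) 1 > -8 ✓
  (3) -8 < -1 ✓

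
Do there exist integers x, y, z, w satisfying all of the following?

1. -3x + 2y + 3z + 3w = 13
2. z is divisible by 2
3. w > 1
Yes

Take x = 0, y = 2, z = 0, w = 3. Substituting into each constraint:
  (1) -3(0) + 2(2) + 3(0) + 3(3) = 13 ✓
  (2) 0 = 2 × 0, remainder 0 ✓
  (3) 3 > 1 ✓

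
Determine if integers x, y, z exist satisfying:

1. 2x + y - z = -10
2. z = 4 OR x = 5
Yes

Take x = 5, y = -20, z = 0. Substituting into each constraint:
  (1) 2(5) + (-20) + 0 = -10 ✓
  (2) x = 5, target 5 ✓ (second branch holds)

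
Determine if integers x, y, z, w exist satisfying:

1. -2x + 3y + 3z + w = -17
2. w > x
Yes

Take x = 0, y = -6, z = 0, w = 1. Substituting into each constraint:
  (1) -2(0) + 3(-6) + 3(0) + 1 = -17 ✓
  (2) 1 > 0 ✓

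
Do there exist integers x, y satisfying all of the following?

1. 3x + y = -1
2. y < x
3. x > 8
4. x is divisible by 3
Yes

Take x = 9, y = -28. Substituting into each constraint:
  (1) 3(9) + (-28) = -1 ✓
  (2) -28 < 9 ✓
  (3) 9 > 8 ✓
  (4) 9 = 3 × 3, remainder 0 ✓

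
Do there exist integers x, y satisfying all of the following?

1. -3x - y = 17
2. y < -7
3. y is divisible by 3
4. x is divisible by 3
No

A contradictory subset is {-3x - y = 17, y is divisible by 3}. No integer assignment can satisfy these jointly:

  - -3x - y = 17: is a linear equation tying the variables together
  - y is divisible by 3: restricts y to multiples of 3

Modular obstruction: writing y = 3y', every remaining term of the linear equation is divisible by 3, so the left side is ≡ 0 (mod 3); but the right side 17 ≡ 2 (mod 3). No integers can satisfy it.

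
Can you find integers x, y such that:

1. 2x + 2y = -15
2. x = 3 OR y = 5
No

Even the single constraint (2x + 2y = -15) is infeasible over the integers.

  - 2x + 2y = -15: every term on the left is divisible by 2, so the LHS ≡ 0 (mod 2), but the RHS -15 is not — no integer solution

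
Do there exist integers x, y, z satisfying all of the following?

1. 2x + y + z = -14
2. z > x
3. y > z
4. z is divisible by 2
Yes

Take x = -8, y = 2, z = 0. Substituting into each constraint:
  (1) 2(-8) + 2 + 0 = -14 ✓
  (2) 0 > -8 ✓
  (3) 2 > 0 ✓
  (4) 0 = 2 × 0, remainder 0 ✓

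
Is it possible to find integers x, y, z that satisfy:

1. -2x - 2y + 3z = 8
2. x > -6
Yes

Take x = -4, y = 0, z = 0. Substituting into each constraint:
  (1) -2(-4) - 2(0) + 3(0) = 8 ✓
  (2) -4 > -6 ✓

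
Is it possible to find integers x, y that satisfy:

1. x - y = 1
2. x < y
No

The full constraint system is jointly infeasible over the integers. Each constraint and what it forces:

  - x - y = 1: is a linear equation tying the variables together
  - x < y: bounds one variable relative to another variable

From the equation, x − y = 1, i.e. y − x = -1; but y > x requires y − x ≥ 1. Contradiction.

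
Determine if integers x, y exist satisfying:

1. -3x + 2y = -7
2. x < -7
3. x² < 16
No

A contradictory subset is {x < -7, x² < 16}. No integer assignment can satisfy these jointly:

  - x < -7: bounds one variable relative to a constant
  - x² < 16: restricts x to |x| ≤ 3

Direct contradiction: the bounds on x require x ≥ -3 and x ≤ -8 simultaneously, which is empty.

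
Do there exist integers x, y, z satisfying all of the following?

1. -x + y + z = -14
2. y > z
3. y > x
Yes

Take x = -15, y = -14, z = -15. Substituting into each constraint:
  (1) 15 + (-14) + (-15) = -14 ✓
  (2) -14 > -15 ✓
  (3) -14 > -15 ✓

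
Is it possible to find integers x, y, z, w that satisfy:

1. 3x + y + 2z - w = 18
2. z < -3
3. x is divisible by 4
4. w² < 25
Yes

Take x = 0, y = 26, z = -4, w = 0. Substituting into each constraint:
  (1) 3(0) + 26 + 2(-4) + 0 = 18 ✓
  (2) -4 < -3 ✓
  (3) 0 = 4 × 0, remainder 0 ✓
  (4) w² = (0)² = 0, and 0 < 25 ✓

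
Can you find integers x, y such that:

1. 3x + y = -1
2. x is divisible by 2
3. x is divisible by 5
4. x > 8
Yes

Take x = 10, y = -31. Substituting into each constraint:
  (1) 3(10) + (-31) = -1 ✓
  (2) 10 = 2 × 5, remainder 0 ✓
  (3) 10 = 5 × 2, remainder 0 ✓
  (4) 10 > 8 ✓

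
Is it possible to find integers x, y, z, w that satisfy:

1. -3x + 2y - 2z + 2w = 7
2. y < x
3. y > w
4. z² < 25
Yes

Take x = 13, y = 12, z = 0, w = 11. Substituting into each constraint:
  (1) -3(13) + 2(12) - 2(0) + 2(11) = 7 ✓
  (2) 12 < 13 ✓
  (3) 12 > 11 ✓
  (4) z² = (0)² = 0, and 0 < 25 ✓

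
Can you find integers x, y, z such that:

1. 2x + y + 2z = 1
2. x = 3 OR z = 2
Yes

Take x = 4, y = -11, z = 2. Substituting into each constraint:
  (1) 2(4) + (-11) + 2(2) = 1 ✓
  (2) z = 2, target 2 ✓ (second branch holds)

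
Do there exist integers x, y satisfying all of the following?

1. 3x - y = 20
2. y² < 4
Yes

Take x = 7, y = 1. Substituting into each constraint:
  (1) 3(7) + (-1) = 20 ✓
  (2) y² = (1)² = 1, and 1 < 4 ✓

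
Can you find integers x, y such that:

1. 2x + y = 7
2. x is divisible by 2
Yes

Take x = 0, y = 7. Substituting into each constraint:
  (1) 2(0) + 7 = 7 ✓
  (2) 0 = 2 × 0, remainder 0 ✓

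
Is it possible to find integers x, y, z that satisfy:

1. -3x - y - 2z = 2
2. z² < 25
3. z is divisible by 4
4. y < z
Yes

Take x = 0, y = -2, z = 0. Substituting into each constraint:
  (1) -3(0) + 2 - 2(0) = 2 ✓
  (2) z² = (0)² = 0, and 0 < 25 ✓
  (3) 0 = 4 × 0, remainder 0 ✓
  (4) -2 < 0 ✓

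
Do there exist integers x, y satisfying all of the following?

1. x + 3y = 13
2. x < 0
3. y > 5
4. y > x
Yes

Take x = -5, y = 6. Substituting into each constraint:
  (1) (-5) + 3(6) = 13 ✓
  (2) -5 < 0 ✓
  (3) 6 > 5 ✓
  (4) 6 > -5 ✓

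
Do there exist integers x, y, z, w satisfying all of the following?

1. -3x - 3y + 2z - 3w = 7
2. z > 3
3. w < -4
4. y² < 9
Yes

Take x = 6, y = 0, z = 5, w = -5. Substituting into each constraint:
  (1) -3(6) - 3(0) + 2(5) - 3(-5) = 7 ✓
  (2) 5 > 3 ✓
  (3) -5 < -4 ✓
  (4) y² = (0)² = 0, and 0 < 9 ✓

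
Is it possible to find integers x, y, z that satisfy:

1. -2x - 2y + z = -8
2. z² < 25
Yes

Take x = 0, y = 4, z = 0. Substituting into each constraint:
  (1) -2(0) - 2(4) + 0 = -8 ✓
  (2) z² = (0)² = 0, and 0 < 25 ✓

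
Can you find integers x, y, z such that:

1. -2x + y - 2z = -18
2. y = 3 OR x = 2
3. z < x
Yes

Take x = 2, y = -12, z = 1. Substituting into each constraint:
  (1) -2(2) + (-12) - 2(1) = -18 ✓
  (2) x = 2, target 2 ✓ (second branch holds)
  (3) 1 < 2 ✓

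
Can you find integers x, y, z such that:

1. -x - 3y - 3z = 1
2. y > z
Yes

Take x = -4, y = 1, z = 0. Substituting into each constraint:
  (1) 4 - 3(1) - 3(0) = 1 ✓
  (2) 1 > 0 ✓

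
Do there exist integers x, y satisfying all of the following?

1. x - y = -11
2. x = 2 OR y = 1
Yes

Take x = 2, y = 13. Substituting into each constraint:
  (1) 2 + (-13) = -11 ✓
  (2) x = 2, target 2 ✓ (first branch holds)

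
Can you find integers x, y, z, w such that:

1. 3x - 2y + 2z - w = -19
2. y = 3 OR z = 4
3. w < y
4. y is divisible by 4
Yes

Take x = -10, y = 0, z = 4, w = -3. Substituting into each constraint:
  (1) 3(-10) - 2(0) + 2(4) + 3 = -19 ✓
  (2) z = 4, target 4 ✓ (second branch holds)
  (3) -3 < 0 ✓
  (4) 0 = 4 × 0, remainder 0 ✓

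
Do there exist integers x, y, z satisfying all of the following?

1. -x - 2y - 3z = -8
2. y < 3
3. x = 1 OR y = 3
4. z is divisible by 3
Yes

Take x = 1, y = -1, z = 3. Substituting into each constraint:
  (1) (-1) - 2(-1) - 3(3) = -8 ✓
  (2) -1 < 3 ✓
  (3) x = 1, target 1 ✓ (first branch holds)
  (4) 3 = 3 × 1, remainder 0 ✓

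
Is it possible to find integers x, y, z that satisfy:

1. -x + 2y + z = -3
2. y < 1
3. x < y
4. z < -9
Yes

Take x = -7, y = 0, z = -10. Substituting into each constraint:
  (1) 7 + 2(0) + (-10) = -3 ✓
  (2) 0 < 1 ✓
  (3) -7 < 0 ✓
  (4) -10 < -9 ✓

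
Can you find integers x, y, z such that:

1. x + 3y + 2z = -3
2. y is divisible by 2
Yes

Take x = 1, y = 0, z = -2. Substituting into each constraint:
  (1) 1 + 3(0) + 2(-2) = -3 ✓
  (2) 0 = 2 × 0, remainder 0 ✓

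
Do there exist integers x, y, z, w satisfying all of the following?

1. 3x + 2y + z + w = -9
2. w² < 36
Yes

Take x = 0, y = -5, z = 0, w = 1. Substituting into each constraint:
  (1) 3(0) + 2(-5) + 0 + 1 = -9 ✓
  (2) w² = (1)² = 1, and 1 < 36 ✓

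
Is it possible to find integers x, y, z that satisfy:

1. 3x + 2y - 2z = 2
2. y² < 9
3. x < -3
Yes

Take x = -4, y = 0, z = -7. Substituting into each constraint:
  (1) 3(-4) + 2(0) - 2(-7) = 2 ✓
  (2) y² = (0)² = 0, and 0 < 9 ✓
  (3) -4 < -3 ✓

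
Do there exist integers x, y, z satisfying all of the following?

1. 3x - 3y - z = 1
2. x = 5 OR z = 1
Yes

Take x = 5, y = 5, z = -1. Substituting into each constraint:
  (1) 3(5) - 3(5) + 1 = 1 ✓
  (2) x = 5, target 5 ✓ (first branch holds)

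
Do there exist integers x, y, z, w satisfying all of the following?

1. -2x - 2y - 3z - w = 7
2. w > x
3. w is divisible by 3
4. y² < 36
Yes

Take x = -1, y = 2, z = -3, w = 0. Substituting into each constraint:
  (1) -2(-1) - 2(2) - 3(-3) + 0 = 7 ✓
  (2) 0 > -1 ✓
  (3) 0 = 3 × 0, remainder 0 ✓
  (4) y² = (2)² = 4, and 4 < 36 ✓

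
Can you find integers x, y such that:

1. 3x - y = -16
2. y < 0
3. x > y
Yes

Take x = -9, y = -11. Substituting into each constraint:
  (1) 3(-9) + 11 = -16 ✓
  (2) -11 < 0 ✓
  (3) -9 > -11 ✓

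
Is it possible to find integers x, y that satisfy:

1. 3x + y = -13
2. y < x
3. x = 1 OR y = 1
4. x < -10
No

A contradictory subset is {3x + y = -13, y < x, x < -10}. No integer assignment can satisfy these jointly:

  - 3x + y = -13: is a linear equation tying the variables together
  - y < x: bounds one variable relative to another variable
  - x < -10: bounds one variable relative to a constant

Propagating the comparison: y < x and x ≤ -11 give y ≤ -12. Range argument: with x ∈ [−∞, -11], y ∈ [−∞, -12], the left side of the equation is at most -45, but the right side is -13 > -45. No integer solution exists.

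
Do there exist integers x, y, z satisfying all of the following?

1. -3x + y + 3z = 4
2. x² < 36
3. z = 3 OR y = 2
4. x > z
Yes

Take x = 4, y = 7, z = 3. Substituting into each constraint:
  (1) -3(4) + 7 + 3(3) = 4 ✓
  (2) x² = (4)² = 16, and 16 < 36 ✓
  (3) z = 3, target 3 ✓ (first branch holds)
  (4) 4 > 3 ✓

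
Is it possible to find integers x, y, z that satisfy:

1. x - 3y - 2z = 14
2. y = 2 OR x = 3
Yes

Take x = 3, y = -5, z = 2. Substituting into each constraint:
  (1) 3 - 3(-5) - 2(2) = 14 ✓
  (2) x = 3, target 3 ✓ (second branch holds)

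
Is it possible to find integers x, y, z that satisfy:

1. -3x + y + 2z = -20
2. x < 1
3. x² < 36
Yes

Take x = 0, y = -20, z = 0. Substituting into each constraint:
  (1) -3(0) + (-20) + 2(0) = -20 ✓
  (2) 0 < 1 ✓
  (3) x² = (0)² = 0, and 0 < 36 ✓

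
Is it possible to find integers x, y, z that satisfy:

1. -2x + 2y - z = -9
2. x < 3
Yes

Take x = 0, y = -4, z = 1. Substituting into each constraint:
  (1) -2(0) + 2(-4) + (-1) = -9 ✓
  (2) 0 < 3 ✓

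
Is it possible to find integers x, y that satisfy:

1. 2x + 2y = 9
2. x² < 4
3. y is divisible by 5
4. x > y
No

Even the single constraint (2x + 2y = 9) is infeasible over the integers.

  - 2x + 2y = 9: every term on the left is divisible by 2, so the LHS ≡ 0 (mod 2), but the RHS 9 is not — no integer solution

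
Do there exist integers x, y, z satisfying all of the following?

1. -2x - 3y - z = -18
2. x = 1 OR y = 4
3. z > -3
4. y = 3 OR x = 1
Yes

Take x = 1, y = 2, z = 10. Substituting into each constraint:
  (1) -2(1) - 3(2) + (-10) = -18 ✓
  (2) x = 1, target 1 ✓ (first branch holds)
  (3) 10 > -3 ✓
  (4) x = 1, target 1 ✓ (second branch holds)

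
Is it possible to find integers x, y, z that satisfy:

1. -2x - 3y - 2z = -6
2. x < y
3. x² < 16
Yes

Take x = -1, y = 0, z = 4. Substituting into each constraint:
  (1) -2(-1) - 3(0) - 2(4) = -6 ✓
  (2) -1 < 0 ✓
  (3) x² = (-1)² = 1, and 1 < 16 ✓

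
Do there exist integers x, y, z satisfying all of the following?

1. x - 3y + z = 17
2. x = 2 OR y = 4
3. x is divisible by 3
Yes

Take x = 0, y = 4, z = 29. Substituting into each constraint:
  (1) 0 - 3(4) + 29 = 17 ✓
  (2) y = 4, target 4 ✓ (second branch holds)
  (3) 0 = 3 × 0, remainder 0 ✓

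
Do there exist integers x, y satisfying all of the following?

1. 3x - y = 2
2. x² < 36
Yes

Take x = 1, y = 1. Substituting into each constraint:
  (1) 3(1) + (-1) = 2 ✓
  (2) x² = (1)² = 1, and 1 < 36 ✓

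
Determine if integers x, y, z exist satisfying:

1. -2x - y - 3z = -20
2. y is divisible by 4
Yes

Take x = 10, y = 0, z = 0. Substituting into each constraint:
  (1) -2(10) + 0 - 3(0) = -20 ✓
  (2) 0 = 4 × 0, remainder 0 ✓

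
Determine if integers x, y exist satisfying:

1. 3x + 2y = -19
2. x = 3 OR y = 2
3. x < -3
No

The full constraint system is jointly infeasible over the integers. Each constraint and what it forces:

  - 3x + 2y = -19: is a linear equation tying the variables together
  - x = 3 OR y = 2: forces a choice: either x = 3 or y = 2
  - x < -3: bounds one variable relative to a constant

Split on the disjunction (x = 3 OR y = 2):
  • If x = 3: this contradicts the bound x ≤ -4.
  • If y = 2: with y = 2, every remaining term of the linear equation is divisible by 3, so the left side is ≡ 0 (mod 3); but the right side -23 ≡ 1 (mod 3). No integers can satisfy it.
Both branches are infeasible, so the system has no integer solution.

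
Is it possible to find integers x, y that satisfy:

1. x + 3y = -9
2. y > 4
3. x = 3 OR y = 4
No

The full constraint system is jointly infeasible over the integers. Each constraint and what it forces:

  - x + 3y = -9: is a linear equation tying the variables together
  - y > 4: bounds one variable relative to a constant
  - x = 3 OR y = 4: forces a choice: either x = 3 or y = 4

Split on the disjunction (x = 3 OR y = 4):
  • If x = 3: the equation forces y = -4, which contradicts the bound y ≥ 5.
  • If y = 4: this contradicts the bound y ≥ 5.
Both branches are infeasible, so the system has no integer solution.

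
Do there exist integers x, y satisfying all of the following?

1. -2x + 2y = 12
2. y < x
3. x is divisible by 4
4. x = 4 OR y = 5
No

A contradictory subset is {-2x + 2y = 12, y < x}. No integer assignment can satisfy these jointly:

  - -2x + 2y = 12: is a linear equation tying the variables together
  - y < x: bounds one variable relative to another variable

From the equation, x − y = -6, i.e. x − y = -6; but x > y requires x − y ≥ 1. Contradiction.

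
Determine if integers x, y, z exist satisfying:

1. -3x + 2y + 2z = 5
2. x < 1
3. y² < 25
Yes

Take x = -1, y = 0, z = 1. Substituting into each constraint:
  (1) -3(-1) + 2(0) + 2(1) = 5 ✓
  (2) -1 < 1 ✓
  (3) y² = (0)² = 0, and 0 < 25 ✓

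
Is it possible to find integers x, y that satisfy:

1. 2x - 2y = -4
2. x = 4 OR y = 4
Yes

Take x = 2, y = 4. Substituting into each constraint:
  (1) 2(2) - 2(4) = -4 ✓
  (2) y = 4, target 4 ✓ (second branch holds)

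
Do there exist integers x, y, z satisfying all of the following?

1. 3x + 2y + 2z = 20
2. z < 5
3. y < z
Yes

Take x = 6, y = 0, z = 1. Substituting into each constraint:
  (1) 3(6) + 2(0) + 2(1) = 20 ✓
  (2) 1 < 5 ✓
  (3) 0 < 1 ✓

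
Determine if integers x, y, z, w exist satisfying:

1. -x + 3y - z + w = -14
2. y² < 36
Yes

Take x = 0, y = -4, z = 2, w = 0. Substituting into each constraint:
  (1) 0 + 3(-4) + (-2) + 0 = -14 ✓
  (2) y² = (-4)² = 16, and 16 < 36 ✓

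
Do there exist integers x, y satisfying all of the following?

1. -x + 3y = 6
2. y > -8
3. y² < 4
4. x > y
No

A contradictory subset is {-x + 3y = 6, y² < 4, x > y}. No integer assignment can satisfy these jointly:

  - -x + 3y = 6: is a linear equation tying the variables together
  - y² < 4: restricts y to |y| ≤ 1
  - x > y: bounds one variable relative to another variable

Propagating the comparison: x > y and y ≥ -1 give x ≥ 0. Range argument: with x ∈ [0, ∞], y ∈ [-1, 1], the left side of the equation is at most 3, but the right side is 6 > 3. No integer solution exists.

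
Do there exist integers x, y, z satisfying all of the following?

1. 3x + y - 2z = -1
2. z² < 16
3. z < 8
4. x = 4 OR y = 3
Yes

Take x = 0, y = 3, z = 2. Substituting into each constraint:
  (1) 3(0) + 3 - 2(2) = -1 ✓
  (2) z² = (2)² = 4, and 4 < 16 ✓
  (3) 2 < 8 ✓
  (4) y = 3, target 3 ✓ (second branch holds)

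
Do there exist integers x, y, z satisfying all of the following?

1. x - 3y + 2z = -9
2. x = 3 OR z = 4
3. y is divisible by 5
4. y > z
Yes

Take x = -2, y = 5, z = 4. Substituting into each constraint:
  (1) (-2) - 3(5) + 2(4) = -9 ✓
  (2) z = 4, target 4 ✓ (second branch holds)
  (3) 5 = 5 × 1, remainder 0 ✓
  (4) 5 > 4 ✓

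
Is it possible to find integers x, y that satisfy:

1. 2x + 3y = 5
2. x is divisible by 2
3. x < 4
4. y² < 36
Yes

Take x = -2, y = 3. Substituting into each constraint:
  (1) 2(-2) + 3(3) = 5 ✓
  (2) -2 = 2 × -1, remainder 0 ✓
  (3) -2 < 4 ✓
  (4) y² = (3)² = 9, and 9 < 36 ✓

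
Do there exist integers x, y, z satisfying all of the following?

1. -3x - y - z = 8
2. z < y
Yes

Take x = -3, y = 1, z = 0. Substituting into each constraint:
  (1) -3(-3) + (-1) + 0 = 8 ✓
  (2) 0 < 1 ✓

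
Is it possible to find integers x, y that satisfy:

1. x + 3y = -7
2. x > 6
Yes

Take x = 8, y = -5. Substituting into each constraint:
  (1) 8 + 3(-5) = -7 ✓
  (2) 8 > 6 ✓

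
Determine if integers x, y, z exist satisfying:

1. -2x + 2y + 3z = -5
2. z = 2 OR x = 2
Yes

Take x = 2, y = -2, z = 1. Substituting into each constraint:
  (1) -2(2) + 2(-2) + 3(1) = -5 ✓
  (2) x = 2, target 2 ✓ (second branch holds)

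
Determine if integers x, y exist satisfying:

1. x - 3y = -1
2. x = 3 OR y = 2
Yes

Take x = 5, y = 2. Substituting into each constraint:
  (1) 5 - 3(2) = -1 ✓
  (2) y = 2, target 2 ✓ (second branch holds)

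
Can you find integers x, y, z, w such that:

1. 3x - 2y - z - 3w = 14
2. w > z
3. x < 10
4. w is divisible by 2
Yes

Take x = 7, y = 0, z = 1, w = 2. Substituting into each constraint:
  (1) 3(7) - 2(0) + (-1) - 3(2) = 14 ✓
  (2) 2 > 1 ✓
  (3) 7 < 10 ✓
  (4) 2 = 2 × 1, remainder 0 ✓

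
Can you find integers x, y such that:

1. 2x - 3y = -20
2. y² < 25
Yes

Take x = -10, y = 0. Substituting into each constraint:
  (1) 2(-10) - 3(0) = -20 ✓
  (2) y² = (0)² = 0, and 0 < 25 ✓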